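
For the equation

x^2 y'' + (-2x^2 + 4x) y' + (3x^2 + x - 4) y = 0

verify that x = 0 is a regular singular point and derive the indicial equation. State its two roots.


Divide by x^2 to reach normal form y'' + P_1(x) y' + P_2(x) y = 0 with P_1(x) = -2 + 4/x and P_2(x) = 3 + 1/x - 4/x^2.
x = 0 is a singular point because the y'-coefficient -2 + 4/x has a pole at x = 0 and the y-coefficient 3 + 1/x - 4/x^2 has a pole at x = 0.
It is a regular singular point because x P_1(x) = p(x) = 4 - 2x and x^2 P_2(x) = q(x) = 3x^2 + x - 4 are polynomials, hence analytic at x = 0.
p(0) = 4,  q(0) = -4.
Indicial equation: r(r-1) + p(0) r + q(0) = 0, i.e. r^2 + (p(0) - 1) r + q(0) = 0, i.e. r^2 + 3 r - 4 = 0.
Discriminant: (3)^2 - 4(-4) = 25, so r = (-3 ± 5)/2.
Solving: r_1 = 1, r_2 = -4.

indicial: r^2 + 3 r - 4 = 0; roots r_1 = 1, r_2 = -4


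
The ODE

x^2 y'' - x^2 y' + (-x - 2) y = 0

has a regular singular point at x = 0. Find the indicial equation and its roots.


Divide by x^2 to reach normal form y'' + P_1(x) y' + P_2(x) y = 0 with P_1(x) = -1 and P_2(x) = -1/x - 2/x^2.
x = 0 is a singular point because the y-coefficient -1/x - 2/x^2 has a pole at x = 0.
It is a regular singular point because x P_1(x) = p(x) = -x and x^2 P_2(x) = q(x) = -x - 2 are polynomials, hence analytic at x = 0.
p(0) = 0,  q(0) = -2.
Indicial equation: r(r-1) + p(0) r + q(0) = 0, i.e. r^2 + (p(0) - 1) r + q(0) = 0, i.e. r^2 - 1 r - 2 = 0.
Discriminant: (-1)^2 - 4(-2) = 9, so r = (1 ± 3)/2.
Solving: r_1 = 2, r_2 = -1.

indicial: r^2 - 1 r - 2 = 0; roots r_1 = 2, r_2 = -1


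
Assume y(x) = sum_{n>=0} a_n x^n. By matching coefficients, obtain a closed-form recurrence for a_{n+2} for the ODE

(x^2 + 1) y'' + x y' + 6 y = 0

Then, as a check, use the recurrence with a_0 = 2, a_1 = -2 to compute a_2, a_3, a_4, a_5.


Substitute y = sum_n a_n x^n.
(1 + 1 x^2) y'' contributes (n+2)(n+1) a_{n+2} + n(n-1) a_n at x^n.
x y'(x) contributes n a_n at x^n.
6 y(x) contributes 6 a_n at x^n.
Matching x^n: (n+2)(n+1) a_{n+2} + (n(n-1) + n + 6) a_n = 0.
Thus a_{n+2} = (-n(n-1) - n - 6) / ((n+1)(n+2)) * a_n.

Check with a_0 = 2, a_1 = -2 (apply the recurrence for n = 0, 1, 2, 3): a_0 = 2, a_1 = -2, a_2 = -6, a_3 = 7/3, a_4 = 5, a_5 = -7/4.

a_(n+2) = (-n(n-1) - n - 6) / ((n+1)(n+2)) * a_n; check: a_0 = 2, a_1 = -2, a_2 = -6, a_3 = 7/3, a_4 = 5, a_5 = -7/4


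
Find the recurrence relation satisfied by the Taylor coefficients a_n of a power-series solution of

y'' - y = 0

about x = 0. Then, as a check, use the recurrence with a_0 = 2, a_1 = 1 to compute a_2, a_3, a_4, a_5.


Substitute y = sum_n a_n x^n into y'' + (const) y = 0.
y''(x) = sum_{n>=0} (n+2)(n+1) a_{n+2} x^n.
The ODE becomes sum_n [(n+2)(n+1) a_{n+2} - 1 a_n] x^n = 0.
Setting each coefficient to zero gives the recurrence:
  (n+2)(n+1) a_{n+2} - 1 a_n = 0,
  a_{n+2} = 1 / ((n+1)(n+2)) a_n.

Check with a_0 = 2, a_1 = 1 (apply the recurrence for n = 0, 1, 2, 3): a_0 = 2, a_1 = 1, a_2 = 1, a_3 = 1/6, a_4 = 1/12, a_5 = 1/120.

a_{n+2} = 1/((n+1)(n+2)) * a_n; check: a_0 = 2, a_1 = 1, a_2 = 1, a_3 = 1/6, a_4 = 1/12, a_5 = 1/120


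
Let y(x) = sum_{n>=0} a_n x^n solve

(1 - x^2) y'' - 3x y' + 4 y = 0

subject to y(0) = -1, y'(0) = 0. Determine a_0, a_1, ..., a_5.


Ansatz: y(x) = sum_{n>=0} a_n x^n, so y'(x) = sum_{n>=1} n a_n x^(n-1) and y''(x) = sum_{n>=2} n(n-1) a_n x^(n-2).
Substitute into P(x) y'' + Q(x) y' + R(x) y = 0 with P(x) = 1 - x^2, Q(x) = -3x, R(x) = 4, and match powers of x.
Initial conditions: a_0 = -1, a_1 = 0.
Setting the coefficient of each power of x to zero and solving order by order (substituting the coefficients already found):
  x^0: 2 a_2 + 4 a_0 = 0  ->  2 a_2 = -4 a_0 = 4  ->  a_2 = 2
  x^1: 6 a_3 + a_1 = 0  ->  6 a_3 = -a_1 = 0  ->  a_3 = 0
  x^2: 12 a_4 - 4 a_2 = 0  ->  12 a_4 = 4 a_2 = 8  ->  a_4 = 2/3
  x^3: 20 a_5 - 11 a_3 = 0  ->  20 a_5 = 11 a_3 = 0  ->  a_5 = 0
Truncated series: y(x) = -1 + 2 x^2 + (2/3) x^4 + O(x^6).

a_0 = -1; a_1 = 0; a_2 = 2; a_3 = 0; a_4 = 2/3; a_5 = 0


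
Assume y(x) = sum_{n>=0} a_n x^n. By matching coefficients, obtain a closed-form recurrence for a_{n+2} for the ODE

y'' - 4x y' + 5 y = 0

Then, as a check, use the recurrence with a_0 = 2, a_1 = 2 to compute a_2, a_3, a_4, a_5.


Substitute y = sum_n a_n x^n.
y''(x) has coefficient (n+2)(n+1) a_{n+2} at x^n;
-4 x y'(x) has coefficient -4 n a_n at x^n (shift);
5 y(x) has coefficient 5 a_n at x^n.
Matching x^n: (n+2)(n+1) a_{n+2} + (-4n + 5) a_n = 0.
Thus a_{n+2} = (4n - 5) / ((n+1)(n+2)) * a_n.

Check with a_0 = 2, a_1 = 2 (apply the recurrence for n = 0, 1, 2, 3): a_0 = 2, a_1 = 2, a_2 = -5, a_3 = -1/3, a_4 = -5/4, a_5 = -7/60.

a_(n+2) = (4n - 5) / ((n+1)(n+2)) * a_n; check: a_0 = 2, a_1 = 2, a_2 = -5, a_3 = -1/3, a_4 = -5/4, a_5 = -7/60


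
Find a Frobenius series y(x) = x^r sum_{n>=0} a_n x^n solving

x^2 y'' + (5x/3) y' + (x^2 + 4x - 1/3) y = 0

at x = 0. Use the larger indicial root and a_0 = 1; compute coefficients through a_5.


Write in Frobenius form y'' + (p(x)/x) y' + (q(x)/x^2) y = 0:
  p(x) = 5/3,  q(x) = x^2 + 4x - 1/3.
Indicial equation: r(r-1) + (5/3) r + (-1/3) = 0 -> roots r_1 = 1/3, r_2 = -1.
Take r = r_1 = 1/3. Let y(x) = x^r sum_{n>=0} a_n x^n with a_0 = 1.
Substitute y = x^r sum a_n x^n and match x^{r+n}. The recurrence is
  D(n) a_n + 4 a_{n-1} + 1 a_{n-2} = 0,  where D(n) = (r+n)(r+n-1) + (5/3)(r+n) + (-1/3).
  a_n = [-4 a_{n-1} - 1 a_{n-2}] / D(n).
Since the indicial polynomial factors as (r - r_1)(r - r_2), D(n) = (r_1 + n - r_1)(r_1 + n - r_2) = n(n + 4/3).
Evaluating step by step (a_0 = 1):
  n = 1: D(1) = 1(1 + 4/3) = 7/3; numerator = -4(1) = -4; a_1 = (-4)/(7/3) = -12/7
  n = 2: D(2) = 2(2 + 4/3) = 20/3; numerator = -4(-12/7) - 1(1) = 41/7; a_2 = (41/7)/(20/3) = 123/140
  n = 3: D(3) = 3(3 + 4/3) = 13; numerator = -4(123/140) - 1(-12/7) = -9/5; a_3 = (-9/5)/(13) = -9/65
  n = 4: D(4) = 4(4 + 4/3) = 64/3; numerator = -4(-9/65) - 1(123/140) = -591/1820; a_4 = (-591/1820)/(64/3) = -1773/116480
  n = 5: D(5) = 5(5 + 4/3) = 95/3; numerator = -4(-1773/116480) - 1(-9/65) = 1161/5824; a_5 = (1161/5824)/(95/3) = 3483/553280

r = 1/3; a_0 = 1; a_1 = -12/7; a_2 = 123/140; a_3 = -9/65; a_4 = -1773/116480; a_5 = 3483/553280


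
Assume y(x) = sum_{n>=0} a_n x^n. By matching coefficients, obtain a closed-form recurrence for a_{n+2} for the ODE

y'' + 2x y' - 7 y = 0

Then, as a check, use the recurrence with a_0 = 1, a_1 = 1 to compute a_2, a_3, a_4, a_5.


Substitute y = sum_n a_n x^n.
y''(x) has coefficient (n+2)(n+1) a_{n+2} at x^n;
2 x y'(x) has coefficient 2 n a_n at x^n (shift);
-7 y(x) has coefficient -7 a_n at x^n.
Matching x^n: (n+2)(n+1) a_{n+2} + (2n - 7) a_n = 0.
Thus a_{n+2} = (-2n + 7) / ((n+1)(n+2)) * a_n.

Check with a_0 = 1, a_1 = 1 (apply the recurrence for n = 0, 1, 2, 3): a_0 = 1, a_1 = 1, a_2 = 7/2, a_3 = 5/6, a_4 = 7/8, a_5 = 1/24.

a_(n+2) = (-2n + 7) / ((n+1)(n+2)) * a_n; check: a_0 = 1, a_1 = 1, a_2 = 7/2, a_3 = 5/6, a_4 = 7/8, a_5 = 1/24


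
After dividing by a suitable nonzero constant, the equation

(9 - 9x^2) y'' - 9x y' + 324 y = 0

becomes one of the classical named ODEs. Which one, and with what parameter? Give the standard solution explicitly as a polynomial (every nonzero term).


All three coefficients share the factor 9; dividing through by 9 gives  (1 - x^2) y'' - x y' + 36 y = 0.
This matches the Chebyshev equation (1 - x^2) y'' - x y' + n^2 y = 0 (note the -x y' term, not -2x y') with n^2 = 36, so n = 6; the polynomial solution is T_6(x).
With y = sum_k a_k x^k, matching x^k gives (k+2)(k+1) a_{k+2} = (k^2 - n^2) a_k = (k - 6)(k + 6) a_k. The right side vanishes at k = 6, so the series with the parity of 6 terminates at degree 6.
Standard normalization: leading coefficient of T_n is 2^(n-1), so a_6 = 2^5 = 32. Work downward with a_k = (k+1)(k+2) a_{k+2} / ((k - 6)(k + 6)):
  a_4 = (5)(6)(32) / ((4 - 6)(4 + 6)) = 960/(-20) = -48
  a_2 = (3)(4)(-48) / ((2 - 6)(2 + 6)) = -576/(-32) = 18
  a_0 = (1)(2)(18) / ((0 - 6)(0 + 6)) = 36/(-36) = -1
Hence T_6(x) = 32 x^6 - 48 x^4 + 18 x^2 - 1.

T_6(x); series = 32 x^6 - 48 x^4 + 18 x^2 - 1


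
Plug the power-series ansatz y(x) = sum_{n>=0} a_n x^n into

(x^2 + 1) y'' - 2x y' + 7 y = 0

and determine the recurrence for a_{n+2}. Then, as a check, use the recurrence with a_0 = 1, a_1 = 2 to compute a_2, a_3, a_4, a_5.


Substitute y = sum_n a_n x^n.
(1 + 1 x^2) y'' contributes (n+2)(n+1) a_{n+2} + n(n-1) a_n at x^n.
-2 x y'(x) contributes -2 n a_n at x^n.
7 y(x) contributes 7 a_n at x^n.
Matching x^n: (n+2)(n+1) a_{n+2} + (n(n-1) - 2 n + 7) a_n = 0.
Thus a_{n+2} = (-n(n-1) + 2 n - 7) / ((n+1)(n+2)) * a_n.

Check with a_0 = 1, a_1 = 2 (apply the recurrence for n = 0, 1, 2, 3): a_0 = 1, a_1 = 2, a_2 = -7/2, a_3 = -5/3, a_4 = 35/24, a_5 = 7/12.

a_(n+2) = (-n(n-1) + 2 n - 7) / ((n+1)(n+2)) * a_n; check: a_0 = 1, a_1 = 2, a_2 = -7/2, a_3 = -5/3, a_4 = 35/24, a_5 = 7/12


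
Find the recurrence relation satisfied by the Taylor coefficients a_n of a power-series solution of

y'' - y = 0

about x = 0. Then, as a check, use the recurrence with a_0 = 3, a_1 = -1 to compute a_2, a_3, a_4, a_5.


Substitute y = sum_n a_n x^n into y'' + (const) y = 0.
y''(x) = sum_{n>=0} (n+2)(n+1) a_{n+2} x^n.
The ODE becomes sum_n [(n+2)(n+1) a_{n+2} - 1 a_n] x^n = 0.
Setting each coefficient to zero gives the recurrence:
  (n+2)(n+1) a_{n+2} - 1 a_n = 0,
  a_{n+2} = 1 / ((n+1)(n+2)) a_n.

Check with a_0 = 3, a_1 = -1 (apply the recurrence for n = 0, 1, 2, 3): a_0 = 3, a_1 = -1, a_2 = 3/2, a_3 = -1/6, a_4 = 1/8, a_5 = -1/120.

a_{n+2} = 1/((n+1)(n+2)) * a_n; check: a_0 = 3, a_1 = -1, a_2 = 3/2, a_3 = -1/6, a_4 = 1/8, a_5 = -1/120


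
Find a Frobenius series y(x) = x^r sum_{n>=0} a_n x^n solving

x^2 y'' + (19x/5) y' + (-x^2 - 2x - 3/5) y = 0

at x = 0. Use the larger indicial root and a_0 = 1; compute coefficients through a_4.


Write in Frobenius form y'' + (p(x)/x) y' + (q(x)/x^2) y = 0:
  p(x) = 19/5,  q(x) = -x^2 - 2x - 3/5.
Indicial equation: r(r-1) + (19/5) r + (-3/5) = 0 -> roots r_1 = 1/5, r_2 = -3.
Take r = r_1 = 1/5. Let y(x) = x^r sum_{n>=0} a_n x^n with a_0 = 1.
Substitute y = x^r sum a_n x^n and match x^{r+n}. The recurrence is
  D(n) a_n - 2 a_{n-1} - 1 a_{n-2} = 0,  where D(n) = (r+n)(r+n-1) + (19/5)(r+n) + (-3/5).
  a_n = [2 a_{n-1} + 1 a_{n-2}] / D(n).
Since the indicial polynomial factors as (r - r_1)(r - r_2), D(n) = (r_1 + n - r_1)(r_1 + n - r_2) = n(n + 16/5).
Evaluating step by step (a_0 = 1):
  n = 1: D(1) = 1(1 + 16/5) = 21/5; numerator = 2(1) = 2; a_1 = (2)/(21/5) = 10/21
  n = 2: D(2) = 2(2 + 16/5) = 52/5; numerator = 2(10/21) + 1(1) = 41/21; a_2 = (41/21)/(52/5) = 205/1092
  n = 3: D(3) = 3(3 + 16/5) = 93/5; numerator = 2(205/1092) + 1(10/21) = 155/182; a_3 = (155/182)/(93/5) = 25/546
  n = 4: D(4) = 4(4 + 16/5) = 144/5; numerator = 2(25/546) + 1(205/1092) = 305/1092; a_4 = (305/1092)/(144/5) = 1525/157248

r = 1/5; a_0 = 1; a_1 = 10/21; a_2 = 205/1092; a_3 = 25/546; a_4 = 1525/157248


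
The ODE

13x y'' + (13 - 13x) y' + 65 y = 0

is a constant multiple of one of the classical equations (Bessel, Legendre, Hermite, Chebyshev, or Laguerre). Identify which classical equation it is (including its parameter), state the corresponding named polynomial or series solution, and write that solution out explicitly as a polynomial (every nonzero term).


All three coefficients share the factor 13; dividing through by 13 gives  x y'' + (1 - x) y' + 5 y = 0.
This matches the Laguerre equation x y'' + (1 - x) y' + n y = 0 with n = 5; the polynomial solution is L_5(x).
With y = sum_k a_k x^k, matching x^k gives (k+1)k a_{k+1} + (k+1) a_{k+1} - k a_k + n a_k = 0, i.e. (k+1)^2 a_{k+1} = (k - n) a_k = (k - 5) a_k. The right side vanishes at k = 5, so the series terminates at degree 5.
Standard normalization L_n(0) = 1 gives a_0 = 1. Work upward with a_{k+1} = (k - 5) a_k / (k+1)^2:
  a_1 = (0 - 5)(1) / 1^2 = -5/1 = -5
  a_2 = (1 - 5)(-5) / 2^2 = 20/4 = 5
  a_3 = (2 - 5)(5) / 3^2 = -15/9 = -5/3
  a_4 = (3 - 5)(-5/3) / 4^2 = (10/3)/16 = 5/24
  a_5 = (4 - 5)(5/24) / 5^2 = (-5/24)/25 = -1/120
Hence L_5(x) = -x^5/120 + 5 x^4/24 - 5 x^3/3 + 5 x^2 - 5 x + 1.

L_5(x); series = -x^5/120 + 5 x^4/24 - 5 x^3/3 + 5 x^2 - 5 x + 1


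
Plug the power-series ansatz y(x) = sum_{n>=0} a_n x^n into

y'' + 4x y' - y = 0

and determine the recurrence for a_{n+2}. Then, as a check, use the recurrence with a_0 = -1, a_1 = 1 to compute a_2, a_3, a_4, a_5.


Substitute y = sum_n a_n x^n.
y''(x) has coefficient (n+2)(n+1) a_{n+2} at x^n;
4 x y'(x) has coefficient 4 n a_n at x^n (shift);
-y(x) has coefficient -1 a_n at x^n.
Matching x^n: (n+2)(n+1) a_{n+2} + (4n - 1) a_n = 0.
Thus a_{n+2} = (-4n + 1) / ((n+1)(n+2)) * a_n.

Check with a_0 = -1, a_1 = 1 (apply the recurrence for n = 0, 1, 2, 3): a_0 = -1, a_1 = 1, a_2 = -1/2, a_3 = -1/2, a_4 = 7/24, a_5 = 11/40.

a_(n+2) = (-4n + 1) / ((n+1)(n+2)) * a_n; check: a_0 = -1, a_1 = 1, a_2 = -1/2, a_3 = -1/2, a_4 = 7/24, a_5 = 11/40


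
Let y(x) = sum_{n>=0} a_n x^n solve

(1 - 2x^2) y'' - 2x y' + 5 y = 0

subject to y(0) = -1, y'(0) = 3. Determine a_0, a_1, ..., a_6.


Ansatz: y(x) = sum_{n>=0} a_n x^n, so y'(x) = sum_{n>=1} n a_n x^(n-1) and y''(x) = sum_{n>=2} n(n-1) a_n x^(n-2).
Substitute into P(x) y'' + Q(x) y' + R(x) y = 0 with P(x) = 1 - 2x^2, Q(x) = -2x, R(x) = 5, and match powers of x.
Initial conditions: a_0 = -1, a_1 = 3.
Setting the coefficient of each power of x to zero and solving order by order (substituting the coefficients already found):
  x^0: 2 a_2 + 5 a_0 = 0  ->  2 a_2 = -5 a_0 = 5  ->  a_2 = 5/2
  x^1: 6 a_3 + 3 a_1 = 0  ->  6 a_3 = -3 a_1 = -9  ->  a_3 = -3/2
  x^2: 12 a_4 - 3 a_2 = 0  ->  12 a_4 = 3 a_2 = 15/2  ->  a_4 = 5/8
  x^3: 20 a_5 - 13 a_3 = 0  ->  20 a_5 = 13 a_3 = -39/2  ->  a_5 = -39/40
  x^4: 30 a_6 - 27 a_4 = 0  ->  30 a_6 = 27 a_4 = 135/8  ->  a_6 = 9/16
Truncated series: y(x) = -1 + 3 x + (5/2) x^2 - (3/2) x^3 + (5/8) x^4 - (39/40) x^5 + (9/16) x^6 + O(x^7).

a_0 = -1; a_1 = 3; a_2 = 5/2; a_3 = -3/2; a_4 = 5/8; a_5 = -39/40; a_6 = 9/16


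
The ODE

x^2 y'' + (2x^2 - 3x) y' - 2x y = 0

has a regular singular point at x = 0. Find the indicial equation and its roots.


Divide by x^2 to reach normal form y'' + P_1(x) y' + P_2(x) y = 0 with P_1(x) = 2 - 3/x and P_2(x) = -2/x.
x = 0 is a singular point because the y'-coefficient 2 - 3/x has a pole at x = 0 and the y-coefficient -2/x has a pole at x = 0.
It is a regular singular point because x P_1(x) = p(x) = 2x - 3 and x^2 P_2(x) = q(x) = -2x are polynomials, hence analytic at x = 0.
p(0) = -3,  q(0) = 0.
Indicial equation: r(r-1) + p(0) r + q(0) = 0, i.e. r^2 + (p(0) - 1) r + q(0) = 0, i.e. r^2 - 4 r = 0.
Discriminant: (-4)^2 - 4(0) = 16, so r = (4 ± 4)/2.
Solving: r_1 = 4, r_2 = 0.

indicial: r^2 - 4 r = 0; roots r_1 = 4, r_2 = 0


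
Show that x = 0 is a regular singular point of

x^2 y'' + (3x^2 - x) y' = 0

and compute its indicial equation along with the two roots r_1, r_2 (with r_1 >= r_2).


Divide by x^2 to reach normal form y'' + P_1(x) y' + P_2(x) y = 0 with P_1(x) = 3 - 1/x and P_2(x) = 0.
x = 0 is a singular point because the y'-coefficient 3 - 1/x has a pole at x = 0.
It is a regular singular point because x P_1(x) = p(x) = 3x - 1 and x^2 P_2(x) = q(x) = 0 are polynomials, hence analytic at x = 0.
p(0) = -1,  q(0) = 0.
Indicial equation: r(r-1) + p(0) r + q(0) = 0, i.e. r^2 + (p(0) - 1) r + q(0) = 0, i.e. r^2 - 2 r = 0.
Discriminant: (-2)^2 - 4(0) = 4, so r = (2 ± 2)/2.
Solving: r_1 = 2, r_2 = 0.

indicial: r^2 - 2 r = 0; roots r_1 = 2, r_2 = 0


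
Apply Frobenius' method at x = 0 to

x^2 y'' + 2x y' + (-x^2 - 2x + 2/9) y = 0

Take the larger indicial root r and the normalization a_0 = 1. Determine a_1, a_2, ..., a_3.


Write in Frobenius form y'' + (p(x)/x) y' + (q(x)/x^2) y = 0:
  p(x) = 2,  q(x) = -x^2 - 2x + 2/9.
Indicial equation: r(r-1) + (2) r + (2/9) = 0 -> roots r_1 = -1/3, r_2 = -2/3.
Take r = r_1 = -1/3. Let y(x) = x^r sum_{n>=0} a_n x^n with a_0 = 1.
Substitute y = x^r sum a_n x^n and match x^{r+n}. The recurrence is
  D(n) a_n - 2 a_{n-1} - 1 a_{n-2} = 0,  where D(n) = (r+n)(r+n-1) + (2)(r+n) + (2/9).
  a_n = [2 a_{n-1} + 1 a_{n-2}] / D(n).
Since the indicial polynomial factors as (r - r_1)(r - r_2), D(n) = (r_1 + n - r_1)(r_1 + n - r_2) = n(n + 1/3).
Evaluating step by step (a_0 = 1):
  n = 1: D(1) = 1(1 + 1/3) = 4/3; numerator = 2(1) = 2; a_1 = (2)/(4/3) = 3/2
  n = 2: D(2) = 2(2 + 1/3) = 14/3; numerator = 2(3/2) + 1(1) = 4; a_2 = (4)/(14/3) = 6/7
  n = 3: D(3) = 3(3 + 1/3) = 10; numerator = 2(6/7) + 1(3/2) = 45/14; a_3 = (45/14)/(10) = 9/28

r = -1/3; a_0 = 1; a_1 = 3/2; a_2 = 6/7; a_3 = 9/28


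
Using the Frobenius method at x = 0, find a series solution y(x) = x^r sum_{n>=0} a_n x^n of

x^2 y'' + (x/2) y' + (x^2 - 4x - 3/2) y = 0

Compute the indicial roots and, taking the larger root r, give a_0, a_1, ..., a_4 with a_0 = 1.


Write in Frobenius form y'' + (p(x)/x) y' + (q(x)/x^2) y = 0:
  p(x) = 1/2,  q(x) = x^2 - 4x - 3/2.
Indicial equation: r(r-1) + (1/2) r + (-3/2) = 0 -> roots r_1 = 3/2, r_2 = -1.
Take r = r_1 = 3/2. Let y(x) = x^r sum_{n>=0} a_n x^n with a_0 = 1.
Substitute y = x^r sum a_n x^n and match x^{r+n}. The recurrence is
  D(n) a_n - 4 a_{n-1} + 1 a_{n-2} = 0,  where D(n) = (r+n)(r+n-1) + (1/2)(r+n) + (-3/2).
  a_n = [4 a_{n-1} - 1 a_{n-2}] / D(n).
Since the indicial polynomial factors as (r - r_1)(r - r_2), D(n) = (r_1 + n - r_1)(r_1 + n - r_2) = n(n + 5/2).
Evaluating step by step (a_0 = 1):
  n = 1: D(1) = 1(1 + 5/2) = 7/2; numerator = 4(1) = 4; a_1 = (4)/(7/2) = 8/7
  n = 2: D(2) = 2(2 + 5/2) = 9; numerator = 4(8/7) - 1(1) = 25/7; a_2 = (25/7)/(9) = 25/63
  n = 3: D(3) = 3(3 + 5/2) = 33/2; numerator = 4(25/63) - 1(8/7) = 4/9; a_3 = (4/9)/(33/2) = 8/297
  n = 4: D(4) = 4(4 + 5/2) = 26; numerator = 4(8/297) - 1(25/63) = -601/2079; a_4 = (-601/2079)/(26) = -601/54054

r = 3/2; a_0 = 1; a_1 = 8/7; a_2 = 25/63; a_3 = 8/297; a_4 = -601/54054


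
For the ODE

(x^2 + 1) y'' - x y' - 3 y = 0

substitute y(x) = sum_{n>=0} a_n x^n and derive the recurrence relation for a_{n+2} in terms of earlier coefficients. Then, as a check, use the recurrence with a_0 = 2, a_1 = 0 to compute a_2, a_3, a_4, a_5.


Substitute y = sum_n a_n x^n.
(1 + 1 x^2) y'' contributes (n+2)(n+1) a_{n+2} + n(n-1) a_n at x^n.
-x y'(x) contributes -n a_n at x^n.
-3 y(x) contributes -3 a_n at x^n.
Matching x^n: (n+2)(n+1) a_{n+2} + (n(n-1) - n - 3) a_n = 0.
Thus a_{n+2} = (-n(n-1) + n + 3) / ((n+1)(n+2)) * a_n.

Check with a_0 = 2, a_1 = 0 (apply the recurrence for n = 0, 1, 2, 3): a_0 = 2, a_1 = 0, a_2 = 3, a_3 = 0, a_4 = 3/4, a_5 = 0.

a_(n+2) = (-n(n-1) + n + 3) / ((n+1)(n+2)) * a_n; check: a_0 = 2, a_1 = 0, a_2 = 3, a_3 = 0, a_4 = 3/4, a_5 = 0


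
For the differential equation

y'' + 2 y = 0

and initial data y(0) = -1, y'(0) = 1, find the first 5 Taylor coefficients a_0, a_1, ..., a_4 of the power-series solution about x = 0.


Ansatz: y(x) = sum_{n>=0} a_n x^n, so y'(x) = sum_{n>=1} n a_n x^(n-1) and y''(x) = sum_{n>=2} n(n-1) a_n x^(n-2).
Substitute into P(x) y'' + Q(x) y' + R(x) y = 0 with P(x) = 1, Q(x) = 0, R(x) = 2, and match powers of x.
Initial conditions: a_0 = -1, a_1 = 1.
Setting the coefficient of each power of x to zero and solving order by order (substituting the coefficients already found):
  x^0: 2 a_2 + 2 a_0 = 0  ->  2 a_2 = -2 a_0 = 2  ->  a_2 = 1
  x^1: 6 a_3 + 2 a_1 = 0  ->  6 a_3 = -2 a_1 = -2  ->  a_3 = -1/3
  x^2: 12 a_4 + 2 a_2 = 0  ->  12 a_4 = -2 a_2 = -2  ->  a_4 = -1/6
Truncated series: y(x) = -1 + x + x^2 - (1/3) x^3 - (1/6) x^4 + O(x^5).

a_0 = -1; a_1 = 1; a_2 = 1; a_3 = -1/3; a_4 = -1/6


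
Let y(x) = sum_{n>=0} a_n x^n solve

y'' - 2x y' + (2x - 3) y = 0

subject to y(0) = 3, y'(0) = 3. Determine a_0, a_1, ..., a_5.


Ansatz: y(x) = sum_{n>=0} a_n x^n, so y'(x) = sum_{n>=1} n a_n x^(n-1) and y''(x) = sum_{n>=2} n(n-1) a_n x^(n-2).
Substitute into P(x) y'' + Q(x) y' + R(x) y = 0 with P(x) = 1, Q(x) = -2x, R(x) = 2x - 3, and match powers of x.
Initial conditions: a_0 = 3, a_1 = 3.
Setting the coefficient of each power of x to zero and solving order by order (substituting the coefficients already found):
  x^0: 2 a_2 - 3 a_0 = 0  ->  2 a_2 = 3 a_0 = 9  ->  a_2 = 9/2
  x^1: 6 a_3 - 5 a_1 + 2 a_0 = 0  ->  6 a_3 = 5 a_1 - 2 a_0 = 9  ->  a_3 = 3/2
  x^2: 12 a_4 - 7 a_2 + 2 a_1 = 0  ->  12 a_4 = 7 a_2 - 2 a_1 = 51/2  ->  a_4 = 17/8
  x^3: 20 a_5 - 9 a_3 + 2 a_2 = 0  ->  20 a_5 = 9 a_3 - 2 a_2 = 9/2  ->  a_5 = 9/40
Truncated series: y(x) = 3 + 3 x + (9/2) x^2 + (3/2) x^3 + (17/8) x^4 + (9/40) x^5 + O(x^6).

a_0 = 3; a_1 = 3; a_2 = 9/2; a_3 = 3/2; a_4 = 17/8; a_5 = 9/40


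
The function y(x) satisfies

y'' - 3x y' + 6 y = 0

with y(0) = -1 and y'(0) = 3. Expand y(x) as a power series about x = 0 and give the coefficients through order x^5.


Ansatz: y(x) = sum_{n>=0} a_n x^n, so y'(x) = sum_{n>=1} n a_n x^(n-1) and y''(x) = sum_{n>=2} n(n-1) a_n x^(n-2).
Substitute into P(x) y'' + Q(x) y' + R(x) y = 0 with P(x) = 1, Q(x) = -3x, R(x) = 6, and match powers of x.
Initial conditions: a_0 = -1, a_1 = 3.
Setting the coefficient of each power of x to zero and solving order by order (substituting the coefficients already found):
  x^0: 2 a_2 + 6 a_0 = 0  ->  2 a_2 = -6 a_0 = 6  ->  a_2 = 3
  x^1: 6 a_3 + 3 a_1 = 0  ->  6 a_3 = -3 a_1 = -9  ->  a_3 = -3/2
  x^2: 12 a_4 = 0  ->  a_4 = 0
  x^3: 20 a_5 - 3 a_3 = 0  ->  20 a_5 = 3 a_3 = -9/2  ->  a_5 = -9/40
Truncated series: y(x) = -1 + 3 x + 3 x^2 - (3/2) x^3 - (9/40) x^5 + O(x^6).

a_0 = -1; a_1 = 3; a_2 = 3; a_3 = -3/2; a_4 = 0; a_5 = -9/40


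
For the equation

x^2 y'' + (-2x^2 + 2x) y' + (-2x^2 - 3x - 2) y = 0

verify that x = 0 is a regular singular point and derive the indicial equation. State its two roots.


Divide by x^2 to reach normal form y'' + P_1(x) y' + P_2(x) y = 0 with P_1(x) = -2 + 2/x and P_2(x) = -2 - 3/x - 2/x^2.
x = 0 is a singular point because the y'-coefficient -2 + 2/x has a pole at x = 0 and the y-coefficient -2 - 3/x - 2/x^2 has a pole at x = 0.
It is a regular singular point because x P_1(x) = p(x) = 2 - 2x and x^2 P_2(x) = q(x) = -2x^2 - 3x - 2 are polynomials, hence analytic at x = 0.
p(0) = 2,  q(0) = -2.
Indicial equation: r(r-1) + p(0) r + q(0) = 0, i.e. r^2 + (p(0) - 1) r + q(0) = 0, i.e. r^2 + 1 r - 2 = 0.
Discriminant: (1)^2 - 4(-2) = 9, so r = (-1 ± 3)/2.
Solving: r_1 = 1, r_2 = -2.

indicial: r^2 + 1 r - 2 = 0; roots r_1 = 1, r_2 = -2


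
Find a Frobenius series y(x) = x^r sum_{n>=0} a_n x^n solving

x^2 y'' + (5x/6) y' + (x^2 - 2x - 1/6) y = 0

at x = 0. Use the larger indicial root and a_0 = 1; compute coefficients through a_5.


Write in Frobenius form y'' + (p(x)/x) y' + (q(x)/x^2) y = 0:
  p(x) = 5/6,  q(x) = x^2 - 2x - 1/6.
Indicial equation: r(r-1) + (5/6) r + (-1/6) = 0 -> roots r_1 = 1/2, r_2 = -1/3.
Take r = r_1 = 1/2. Let y(x) = x^r sum_{n>=0} a_n x^n with a_0 = 1.
Substitute y = x^r sum a_n x^n and match x^{r+n}. The recurrence is
  D(n) a_n - 2 a_{n-1} + 1 a_{n-2} = 0,  where D(n) = (r+n)(r+n-1) + (5/6)(r+n) + (-1/6).
  a_n = [2 a_{n-1} - 1 a_{n-2}] / D(n).
Since the indicial polynomial factors as (r - r_1)(r - r_2), D(n) = (r_1 + n - r_1)(r_1 + n - r_2) = n(n + 5/6).
Evaluating step by step (a_0 = 1):
  n = 1: D(1) = 1(1 + 5/6) = 11/6; numerator = 2(1) = 2; a_1 = (2)/(11/6) = 12/11
  n = 2: D(2) = 2(2 + 5/6) = 17/3; numerator = 2(12/11) - 1(1) = 13/11; a_2 = (13/11)/(17/3) = 39/187
  n = 3: D(3) = 3(3 + 5/6) = 23/2; numerator = 2(39/187) - 1(12/11) = -126/187; a_3 = (-126/187)/(23/2) = -252/4301
  n = 4: D(4) = 4(4 + 5/6) = 58/3; numerator = 2(-252/4301) - 1(39/187) = -1401/4301; a_4 = (-1401/4301)/(58/3) = -4203/249458
  n = 5: D(5) = 5(5 + 5/6) = 175/6; numerator = 2(-4203/249458) - 1(-252/4301) = 135/5423; a_5 = (135/5423)/(175/6) = 162/189805

r = 1/2; a_0 = 1; a_1 = 12/11; a_2 = 39/187; a_3 = -252/4301; a_4 = -4203/249458; a_5 = 162/189805


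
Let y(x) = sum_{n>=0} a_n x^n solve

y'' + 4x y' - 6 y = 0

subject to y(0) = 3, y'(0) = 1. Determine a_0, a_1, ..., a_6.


Ansatz: y(x) = sum_{n>=0} a_n x^n, so y'(x) = sum_{n>=1} n a_n x^(n-1) and y''(x) = sum_{n>=2} n(n-1) a_n x^(n-2).
Substitute into P(x) y'' + Q(x) y' + R(x) y = 0 with P(x) = 1, Q(x) = 4x, R(x) = -6, and match powers of x.
Initial conditions: a_0 = 3, a_1 = 1.
Setting the coefficient of each power of x to zero and solving order by order (substituting the coefficients already found):
  x^0: 2 a_2 - 6 a_0 = 0  ->  2 a_2 = 6 a_0 = 18  ->  a_2 = 9
  x^1: 6 a_3 - 2 a_1 = 0  ->  6 a_3 = 2 a_1 = 2  ->  a_3 = 1/3
  x^2: 12 a_4 + 2 a_2 = 0  ->  12 a_4 = -2 a_2 = -18  ->  a_4 = -3/2
  x^3: 20 a_5 + 6 a_3 = 0  ->  20 a_5 = -6 a_3 = -2  ->  a_5 = -1/10
  x^4: 30 a_6 + 10 a_4 = 0  ->  30 a_6 = -10 a_4 = 15  ->  a_6 = 1/2
Truncated series: y(x) = 3 + x + 9 x^2 + (1/3) x^3 - (3/2) x^4 - (1/10) x^5 + (1/2) x^6 + O(x^7).

a_0 = 3; a_1 = 1; a_2 = 9; a_3 = 1/3; a_4 = -3/2; a_5 = -1/10; a_6 = 1/2


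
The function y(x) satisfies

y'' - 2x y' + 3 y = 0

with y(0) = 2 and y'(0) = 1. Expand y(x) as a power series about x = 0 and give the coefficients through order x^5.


Ansatz: y(x) = sum_{n>=0} a_n x^n, so y'(x) = sum_{n>=1} n a_n x^(n-1) and y''(x) = sum_{n>=2} n(n-1) a_n x^(n-2).
Substitute into P(x) y'' + Q(x) y' + R(x) y = 0 with P(x) = 1, Q(x) = -2x, R(x) = 3, and match powers of x.
Initial conditions: a_0 = 2, a_1 = 1.
Setting the coefficient of each power of x to zero and solving order by order (substituting the coefficients already found):
  x^0: 2 a_2 + 3 a_0 = 0  ->  2 a_2 = -3 a_0 = -6  ->  a_2 = -3
  x^1: 6 a_3 + a_1 = 0  ->  6 a_3 = -a_1 = -1  ->  a_3 = -1/6
  x^2: 12 a_4 - a_2 = 0  ->  12 a_4 = a_2 = -3  ->  a_4 = -1/4
  x^3: 20 a_5 - 3 a_3 = 0  ->  20 a_5 = 3 a_3 = -1/2  ->  a_5 = -1/40
Truncated series: y(x) = 2 + x - 3 x^2 - (1/6) x^3 - (1/4) x^4 - (1/40) x^5 + O(x^6).

a_0 = 2; a_1 = 1; a_2 = -3; a_3 = -1/6; a_4 = -1/4; a_5 = -1/40


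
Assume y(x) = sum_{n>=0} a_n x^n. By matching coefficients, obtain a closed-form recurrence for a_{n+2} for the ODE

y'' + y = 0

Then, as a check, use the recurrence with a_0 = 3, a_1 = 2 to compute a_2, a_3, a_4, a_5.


Substitute y = sum_n a_n x^n into y'' + (const) y = 0.
y''(x) = sum_{n>=0} (n+2)(n+1) a_{n+2} x^n.
The ODE becomes sum_n [(n+2)(n+1) a_{n+2} + 1 a_n] x^n = 0.
Setting each coefficient to zero gives the recurrence:
  (n+2)(n+1) a_{n+2} + 1 a_n = 0,
  a_{n+2} = -1 / ((n+1)(n+2)) a_n.

Check with a_0 = 3, a_1 = 2 (apply the recurrence for n = 0, 1, 2, 3): a_0 = 3, a_1 = 2, a_2 = -3/2, a_3 = -1/3, a_4 = 1/8, a_5 = 1/60.

a_{n+2} = -1/((n+1)(n+2)) * a_n; check: a_0 = 3, a_1 = 2, a_2 = -3/2, a_3 = -1/3, a_4 = 1/8, a_5 = 1/60


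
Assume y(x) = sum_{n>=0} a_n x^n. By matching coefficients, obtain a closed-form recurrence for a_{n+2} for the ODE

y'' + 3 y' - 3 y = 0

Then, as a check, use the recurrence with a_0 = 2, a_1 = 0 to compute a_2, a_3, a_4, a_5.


Substitute y = sum_n a_n x^n.
y''(x) has coefficient (n+2)(n+1) a_{n+2} at x^n;
3 y'(x) has coefficient 3 (n+1) a_{n+1} at x^n;
-3 y(x) has coefficient -3 a_n at x^n.
Matching x^n: (n+2)(n+1) a_{n+2} + 3 (n+1) a_{n+1} - 3 a_n = 0.
Thus a_{n+2} = [-3 (n+1) a_{n+1} + 3 a_n] / ((n+1)(n+2)).

Check with a_0 = 2, a_1 = 0 (apply the recurrence for n = 0, 1, 2, 3): a_0 = 2, a_1 = 0, a_2 = 3, a_3 = -3, a_4 = 3, a_5 = -9/4.

a_(n+2) = [-3 (n+1) a_(n+1) + 3 a_n] / ((n+1)(n+2)); check: a_0 = 2, a_1 = 0, a_2 = 3, a_3 = -3, a_4 = 3, a_5 = -9/4


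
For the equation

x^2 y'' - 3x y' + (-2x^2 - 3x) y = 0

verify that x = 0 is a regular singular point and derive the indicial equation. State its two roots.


Divide by x^2 to reach normal form y'' + P_1(x) y' + P_2(x) y = 0 with P_1(x) = -3/x and P_2(x) = -2 - 3/x.
x = 0 is a singular point because the y'-coefficient -3/x has a pole at x = 0 and the y-coefficient -2 - 3/x has a pole at x = 0.
It is a regular singular point because x P_1(x) = p(x) = -3 and x^2 P_2(x) = q(x) = -2x^2 - 3x are polynomials, hence analytic at x = 0.
p(0) = -3,  q(0) = 0.
Indicial equation: r(r-1) + p(0) r + q(0) = 0, i.e. r^2 + (p(0) - 1) r + q(0) = 0, i.e. r^2 - 4 r = 0.
Discriminant: (-4)^2 - 4(0) = 16, so r = (4 ± 4)/2.
Solving: r_1 = 4, r_2 = 0.

indicial: r^2 - 4 r = 0; roots r_1 = 4, r_2 = 0


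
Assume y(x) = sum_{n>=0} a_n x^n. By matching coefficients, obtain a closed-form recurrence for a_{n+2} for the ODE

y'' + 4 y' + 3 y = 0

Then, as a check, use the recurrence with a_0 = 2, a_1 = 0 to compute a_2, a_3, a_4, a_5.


Substitute y = sum_n a_n x^n.
y''(x) has coefficient (n+2)(n+1) a_{n+2} at x^n;
4 y'(x) has coefficient 4 (n+1) a_{n+1} at x^n;
3 y(x) has coefficient 3 a_n at x^n.
Matching x^n: (n+2)(n+1) a_{n+2} + 4 (n+1) a_{n+1} + 3 a_n = 0.
Thus a_{n+2} = [-4 (n+1) a_{n+1} - 3 a_n] / ((n+1)(n+2)).

Check with a_0 = 2, a_1 = 0 (apply the recurrence for n = 0, 1, 2, 3): a_0 = 2, a_1 = 0, a_2 = -3, a_3 = 4, a_4 = -13/4, a_5 = 2.

a_(n+2) = [-4 (n+1) a_(n+1) - 3 a_n] / ((n+1)(n+2)); check: a_0 = 2, a_1 = 0, a_2 = -3, a_3 = 4, a_4 = -13/4, a_5 = 2


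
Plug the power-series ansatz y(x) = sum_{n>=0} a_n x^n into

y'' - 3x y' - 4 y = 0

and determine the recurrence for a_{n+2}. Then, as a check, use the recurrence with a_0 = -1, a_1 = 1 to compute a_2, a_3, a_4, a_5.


Substitute y = sum_n a_n x^n.
y''(x) has coefficient (n+2)(n+1) a_{n+2} at x^n;
-3 x y'(x) has coefficient -3 n a_n at x^n (shift);
-4 y(x) has coefficient -4 a_n at x^n.
Matching x^n: (n+2)(n+1) a_{n+2} + (-3n - 4) a_n = 0.
Thus a_{n+2} = (3n + 4) / ((n+1)(n+2)) * a_n.

Check with a_0 = -1, a_1 = 1 (apply the recurrence for n = 0, 1, 2, 3): a_0 = -1, a_1 = 1, a_2 = -2, a_3 = 7/6, a_4 = -5/3, a_5 = 91/120.

a_(n+2) = (3n + 4) / ((n+1)(n+2)) * a_n; check: a_0 = -1, a_1 = 1, a_2 = -2, a_3 = 7/6, a_4 = -5/3, a_5 = 91/120


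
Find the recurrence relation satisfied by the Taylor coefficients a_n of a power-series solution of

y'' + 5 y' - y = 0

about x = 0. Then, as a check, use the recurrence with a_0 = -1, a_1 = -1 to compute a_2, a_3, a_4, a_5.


Substitute y = sum_n a_n x^n.
y''(x) has coefficient (n+2)(n+1) a_{n+2} at x^n;
5 y'(x) has coefficient 5 (n+1) a_{n+1} at x^n;
-y(x) has coefficient -1 a_n at x^n.
Matching x^n: (n+2)(n+1) a_{n+2} + 5 (n+1) a_{n+1} - 1 a_n = 0.
Thus a_{n+2} = [-5 (n+1) a_{n+1} + 1 a_n] / ((n+1)(n+2)).

Check with a_0 = -1, a_1 = -1 (apply the recurrence for n = 0, 1, 2, 3): a_0 = -1, a_1 = -1, a_2 = 2, a_3 = -7/2, a_4 = 109/24, a_5 = -283/60.

a_(n+2) = [-5 (n+1) a_(n+1) + 1 a_n] / ((n+1)(n+2)); check: a_0 = -1, a_1 = -1, a_2 = 2, a_3 = -7/2, a_4 = 109/24, a_5 = -283/60


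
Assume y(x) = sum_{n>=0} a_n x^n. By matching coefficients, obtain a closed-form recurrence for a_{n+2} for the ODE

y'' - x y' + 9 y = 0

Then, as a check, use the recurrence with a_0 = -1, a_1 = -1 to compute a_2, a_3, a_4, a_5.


Substitute y = sum_n a_n x^n.
y''(x) has coefficient (n+2)(n+1) a_{n+2} at x^n;
-x y'(x) has coefficient -n a_n at x^n (shift);
9 y(x) has coefficient 9 a_n at x^n.
Matching x^n: (n+2)(n+1) a_{n+2} + (-n + 9) a_n = 0.
Thus a_{n+2} = (n - 9) / ((n+1)(n+2)) * a_n.

Check with a_0 = -1, a_1 = -1 (apply the recurrence for n = 0, 1, 2, 3): a_0 = -1, a_1 = -1, a_2 = 9/2, a_3 = 4/3, a_4 = -21/8, a_5 = -2/5.

a_(n+2) = (n - 9) / ((n+1)(n+2)) * a_n; check: a_0 = -1, a_1 = -1, a_2 = 9/2, a_3 = 4/3, a_4 = -21/8, a_5 = -2/5


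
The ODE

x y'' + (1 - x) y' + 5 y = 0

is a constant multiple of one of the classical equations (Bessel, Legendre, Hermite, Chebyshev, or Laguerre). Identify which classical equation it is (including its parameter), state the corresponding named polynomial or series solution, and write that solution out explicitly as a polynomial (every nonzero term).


The equation is already in a standard form:  x y'' + (1 - x) y' + 5 y = 0.
This matches the Laguerre equation x y'' + (1 - x) y' + n y = 0 with n = 5; the polynomial solution is L_5(x).
With y = sum_k a_k x^k, matching x^k gives (k+1)k a_{k+1} + (k+1) a_{k+1} - k a_k + n a_k = 0, i.e. (k+1)^2 a_{k+1} = (k - n) a_k = (k - 5) a_k. The right side vanishes at k = 5, so the series terminates at degree 5.
Standard normalization L_n(0) = 1 gives a_0 = 1. Work upward with a_{k+1} = (k - 5) a_k / (k+1)^2:
  a_1 = (0 - 5)(1) / 1^2 = -5/1 = -5
  a_2 = (1 - 5)(-5) / 2^2 = 20/4 = 5
  a_3 = (2 - 5)(5) / 3^2 = -15/9 = -5/3
  a_4 = (3 - 5)(-5/3) / 4^2 = (10/3)/16 = 5/24
  a_5 = (4 - 5)(5/24) / 5^2 = (-5/24)/25 = -1/120
Hence L_5(x) = -x^5/120 + 5 x^4/24 - 5 x^3/3 + 5 x^2 - 5 x + 1.

L_5(x); series = -x^5/120 + 5 x^4/24 - 5 x^3/3 + 5 x^2 - 5 x + 1


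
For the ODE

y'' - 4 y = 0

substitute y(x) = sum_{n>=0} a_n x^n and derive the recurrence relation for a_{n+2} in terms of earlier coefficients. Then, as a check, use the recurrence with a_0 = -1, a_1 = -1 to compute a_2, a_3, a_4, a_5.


Substitute y = sum_n a_n x^n into y'' + (const) y = 0.
y''(x) = sum_{n>=0} (n+2)(n+1) a_{n+2} x^n.
The ODE becomes sum_n [(n+2)(n+1) a_{n+2} - 4 a_n] x^n = 0.
Setting each coefficient to zero gives the recurrence:
  (n+2)(n+1) a_{n+2} - 4 a_n = 0,
  a_{n+2} = 4 / ((n+1)(n+2)) a_n.

Check with a_0 = -1, a_1 = -1 (apply the recurrence for n = 0, 1, 2, 3): a_0 = -1, a_1 = -1, a_2 = -2, a_3 = -2/3, a_4 = -2/3, a_5 = -2/15.

a_{n+2} = 4/((n+1)(n+2)) * a_n; check: a_0 = -1, a_1 = -1, a_2 = -2, a_3 = -2/3, a_4 = -2/3, a_5 = -2/15


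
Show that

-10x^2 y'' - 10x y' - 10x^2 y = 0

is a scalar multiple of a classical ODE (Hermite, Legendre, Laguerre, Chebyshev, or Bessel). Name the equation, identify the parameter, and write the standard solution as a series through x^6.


All three coefficients share the factor -10; dividing through by -10 gives  x^2 y'' + x y' + x^2 y = 0.
This matches the Bessel equation x^2 y'' + x y' + (x^2 - nu^2) y = 0 with nu^2 = 0, so nu = 0; the solution bounded at x = 0 is J_0(x).
Frobenius at x = 0: indicial roots ±nu; for r = nu the recurrence k(k + 2nu) c_k = -c_{k-2} gives the standard series J_nu(x) = sum_{k>=0} (-1)^k / (k! (k+nu)!) (x/2)^(2k+nu). Evaluate the first 4 terms:
  k = 0: (-1)^0 / (0! * 0! * 2^0) x^0 = 1/(1*1*1) x^0 = (1) x^0
  k = 1: (-1)^1 / (1! * 1! * 2^2) x^2 = -1/(1*1*4) x^2 = (-1/4) x^2
  k = 2: (-1)^2 / (2! * 2! * 2^4) x^4 = 1/(2*2*16) x^4 = (1/64) x^4
  k = 3: (-1)^3 / (3! * 3! * 2^6) x^6 = -1/(6*6*64) x^6 = (-1/2304) x^6
Hence J_0(x) = -x^6/2304 + x^4/64 - x^2/4 + 1 + ....

J_0(x); series = -x^6/2304 + x^4/64 - x^2/4 + 1


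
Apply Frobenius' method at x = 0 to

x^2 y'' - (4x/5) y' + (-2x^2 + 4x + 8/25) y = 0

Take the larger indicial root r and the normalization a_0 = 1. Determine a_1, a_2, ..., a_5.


Write in Frobenius form y'' + (p(x)/x) y' + (q(x)/x^2) y = 0:
  p(x) = -4/5,  q(x) = -2x^2 + 4x + 8/25.
Indicial equation: r(r-1) + (-4/5) r + (8/25) = 0 -> roots r_1 = 8/5, r_2 = 1/5.
Take r = r_1 = 8/5. Let y(x) = x^r sum_{n>=0} a_n x^n with a_0 = 1.
Substitute y = x^r sum a_n x^n and match x^{r+n}. The recurrence is
  D(n) a_n + 4 a_{n-1} - 2 a_{n-2} = 0,  where D(n) = (r+n)(r+n-1) + (-4/5)(r+n) + (8/25).
  a_n = [-4 a_{n-1} + 2 a_{n-2}] / D(n).
Since the indicial polynomial factors as (r - r_1)(r - r_2), D(n) = (r_1 + n - r_1)(r_1 + n - r_2) = n(n + 7/5).
Evaluating step by step (a_0 = 1):
  n = 1: D(1) = 1(1 + 7/5) = 12/5; numerator = -4(1) = -4; a_1 = (-4)/(12/5) = -5/3
  n = 2: D(2) = 2(2 + 7/5) = 34/5; numerator = -4(-5/3) + 2(1) = 26/3; a_2 = (26/3)/(34/5) = 65/51
  n = 3: D(3) = 3(3 + 7/5) = 66/5; numerator = -4(65/51) + 2(-5/3) = -430/51; a_3 = (-430/51)/(66/5) = -1075/1683
  n = 4: D(4) = 4(4 + 7/5) = 108/5; numerator = -4(-1075/1683) + 2(65/51) = 8590/1683; a_4 = (8590/1683)/(108/5) = 21475/90882
  n = 5: D(5) = 5(5 + 7/5) = 32; numerator = -4(21475/90882) + 2(-1075/1683) = -101000/45441; a_5 = (-101000/45441)/(32) = -12625/181764

r = 8/5; a_0 = 1; a_1 = -5/3; a_2 = 65/51; a_3 = -1075/1683; a_4 = 21475/90882; a_5 = -12625/181764


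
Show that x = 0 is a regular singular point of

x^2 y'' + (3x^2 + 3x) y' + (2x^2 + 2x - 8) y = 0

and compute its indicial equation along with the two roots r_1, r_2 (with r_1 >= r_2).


Divide by x^2 to reach normal form y'' + P_1(x) y' + P_2(x) y = 0 with P_1(x) = 3 + 3/x and P_2(x) = 2 + 2/x - 8/x^2.
x = 0 is a singular point because the y'-coefficient 3 + 3/x has a pole at x = 0 and the y-coefficient 2 + 2/x - 8/x^2 has a pole at x = 0.
It is a regular singular point because x P_1(x) = p(x) = 3x + 3 and x^2 P_2(x) = q(x) = 2x^2 + 2x - 8 are polynomials, hence analytic at x = 0.
p(0) = 3,  q(0) = -8.
Indicial equation: r(r-1) + p(0) r + q(0) = 0, i.e. r^2 + (p(0) - 1) r + q(0) = 0, i.e. r^2 + 2 r - 8 = 0.
Discriminant: (2)^2 - 4(-8) = 36, so r = (-2 ± 6)/2.
Solving: r_1 = 2, r_2 = -4.

indicial: r^2 + 2 r - 8 = 0; roots r_1 = 2, r_2 = -4


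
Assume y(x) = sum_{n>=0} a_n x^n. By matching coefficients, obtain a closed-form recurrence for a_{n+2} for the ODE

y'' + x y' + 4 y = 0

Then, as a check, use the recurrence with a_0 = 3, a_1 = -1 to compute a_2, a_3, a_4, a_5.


Substitute y = sum_n a_n x^n.
y''(x) has coefficient (n+2)(n+1) a_{n+2} at x^n;
x y'(x) has coefficient n a_n at x^n (shift);
4 y(x) has coefficient 4 a_n at x^n.
Matching x^n: (n+2)(n+1) a_{n+2} + (n + 4) a_n = 0.
Thus a_{n+2} = (-n - 4) / ((n+1)(n+2)) * a_n.

Check with a_0 = 3, a_1 = -1 (apply the recurrence for n = 0, 1, 2, 3): a_0 = 3, a_1 = -1, a_2 = -6, a_3 = 5/6, a_4 = 3, a_5 = -7/24.

a_(n+2) = (-n - 4) / ((n+1)(n+2)) * a_n; check: a_0 = 3, a_1 = -1, a_2 = -6, a_3 = 5/6, a_4 = 3, a_5 = -7/24


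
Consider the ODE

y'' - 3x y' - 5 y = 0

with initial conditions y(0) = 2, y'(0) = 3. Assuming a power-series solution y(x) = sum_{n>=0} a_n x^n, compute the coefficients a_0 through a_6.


Ansatz: y(x) = sum_{n>=0} a_n x^n, so y'(x) = sum_{n>=1} n a_n x^(n-1) and y''(x) = sum_{n>=2} n(n-1) a_n x^(n-2).
Substitute into P(x) y'' + Q(x) y' + R(x) y = 0 with P(x) = 1, Q(x) = -3x, R(x) = -5, and match powers of x.
Initial conditions: a_0 = 2, a_1 = 3.
Setting the coefficient of each power of x to zero and solving order by order (substituting the coefficients already found):
  x^0: 2 a_2 - 5 a_0 = 0  ->  2 a_2 = 5 a_0 = 10  ->  a_2 = 5
  x^1: 6 a_3 - 8 a_1 = 0  ->  6 a_3 = 8 a_1 = 24  ->  a_3 = 4
  x^2: 12 a_4 - 11 a_2 = 0  ->  12 a_4 = 11 a_2 = 55  ->  a_4 = 55/12
  x^3: 20 a_5 - 14 a_3 = 0  ->  20 a_5 = 14 a_3 = 56  ->  a_5 = 14/5
  x^4: 30 a_6 - 17 a_4 = 0  ->  30 a_6 = 17 a_4 = 935/12  ->  a_6 = 187/72
Truncated series: y(x) = 2 + 3 x + 5 x^2 + 4 x^3 + (55/12) x^4 + (14/5) x^5 + (187/72) x^6 + O(x^7).

a_0 = 2; a_1 = 3; a_2 = 5; a_3 = 4; a_4 = 55/12; a_5 = 14/5; a_6 = 187/72


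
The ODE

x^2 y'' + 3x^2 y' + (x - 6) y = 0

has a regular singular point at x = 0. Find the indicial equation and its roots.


Divide by x^2 to reach normal form y'' + P_1(x) y' + P_2(x) y = 0 with P_1(x) = 3 and P_2(x) = 1/x - 6/x^2.
x = 0 is a singular point because the y-coefficient 1/x - 6/x^2 has a pole at x = 0.
It is a regular singular point because x P_1(x) = p(x) = 3x and x^2 P_2(x) = q(x) = x - 6 are polynomials, hence analytic at x = 0.
p(0) = 0,  q(0) = -6.
Indicial equation: r(r-1) + p(0) r + q(0) = 0, i.e. r^2 + (p(0) - 1) r + q(0) = 0, i.e. r^2 - 1 r - 6 = 0.
Discriminant: (-1)^2 - 4(-6) = 25, so r = (1 ± 5)/2.
Solving: r_1 = 3, r_2 = -2.

indicial: r^2 - 1 r - 6 = 0; roots r_1 = 3, r_2 = -2


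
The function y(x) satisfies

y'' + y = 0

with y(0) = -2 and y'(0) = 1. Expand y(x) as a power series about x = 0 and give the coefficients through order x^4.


Ansatz: y(x) = sum_{n>=0} a_n x^n, so y'(x) = sum_{n>=1} n a_n x^(n-1) and y''(x) = sum_{n>=2} n(n-1) a_n x^(n-2).
Substitute into P(x) y'' + Q(x) y' + R(x) y = 0 with P(x) = 1, Q(x) = 0, R(x) = 1, and match powers of x.
Initial conditions: a_0 = -2, a_1 = 1.
Setting the coefficient of each power of x to zero and solving order by order (substituting the coefficients already found):
  x^0: 2 a_2 + a_0 = 0  ->  2 a_2 = -a_0 = 2  ->  a_2 = 1
  x^1: 6 a_3 + a_1 = 0  ->  6 a_3 = -a_1 = -1  ->  a_3 = -1/6
  x^2: 12 a_4 + a_2 = 0  ->  12 a_4 = -a_2 = -1  ->  a_4 = -1/12
Truncated series: y(x) = -2 + x + x^2 - (1/6) x^3 - (1/12) x^4 + O(x^5).

a_0 = -2; a_1 = 1; a_2 = 1; a_3 = -1/6; a_4 = -1/12


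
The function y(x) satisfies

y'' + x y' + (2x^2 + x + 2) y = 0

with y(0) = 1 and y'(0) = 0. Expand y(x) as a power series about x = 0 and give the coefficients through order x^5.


Ansatz: y(x) = sum_{n>=0} a_n x^n, so y'(x) = sum_{n>=1} n a_n x^(n-1) and y''(x) = sum_{n>=2} n(n-1) a_n x^(n-2).
Substitute into P(x) y'' + Q(x) y' + R(x) y = 0 with P(x) = 1, Q(x) = x, R(x) = 2x^2 + x + 2, and match powers of x.
Initial conditions: a_0 = 1, a_1 = 0.
Setting the coefficient of each power of x to zero and solving order by order (substituting the coefficients already found):
  x^0: 2 a_2 + 2 a_0 = 0  ->  2 a_2 = -2 a_0 = -2  ->  a_2 = -1
  x^1: 6 a_3 + 3 a_1 + a_0 = 0  ->  6 a_3 = -3 a_1 - a_0 = -1  ->  a_3 = -1/6
  x^2: 12 a_4 + 4 a_2 + a_1 + 2 a_0 = 0  ->  12 a_4 = -4 a_2 - a_1 - 2 a_0 = 2  ->  a_4 = 1/6
  x^3: 20 a_5 + 5 a_3 + a_2 + 2 a_1 = 0  ->  20 a_5 = -5 a_3 - a_2 - 2 a_1 = 11/6  ->  a_5 = 11/120
Truncated series: y(x) = 1 - x^2 - (1/6) x^3 + (1/6) x^4 + (11/120) x^5 + O(x^6).

a_0 = 1; a_1 = 0; a_2 = -1; a_3 = -1/6; a_4 = 1/6; a_5 = 11/120
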